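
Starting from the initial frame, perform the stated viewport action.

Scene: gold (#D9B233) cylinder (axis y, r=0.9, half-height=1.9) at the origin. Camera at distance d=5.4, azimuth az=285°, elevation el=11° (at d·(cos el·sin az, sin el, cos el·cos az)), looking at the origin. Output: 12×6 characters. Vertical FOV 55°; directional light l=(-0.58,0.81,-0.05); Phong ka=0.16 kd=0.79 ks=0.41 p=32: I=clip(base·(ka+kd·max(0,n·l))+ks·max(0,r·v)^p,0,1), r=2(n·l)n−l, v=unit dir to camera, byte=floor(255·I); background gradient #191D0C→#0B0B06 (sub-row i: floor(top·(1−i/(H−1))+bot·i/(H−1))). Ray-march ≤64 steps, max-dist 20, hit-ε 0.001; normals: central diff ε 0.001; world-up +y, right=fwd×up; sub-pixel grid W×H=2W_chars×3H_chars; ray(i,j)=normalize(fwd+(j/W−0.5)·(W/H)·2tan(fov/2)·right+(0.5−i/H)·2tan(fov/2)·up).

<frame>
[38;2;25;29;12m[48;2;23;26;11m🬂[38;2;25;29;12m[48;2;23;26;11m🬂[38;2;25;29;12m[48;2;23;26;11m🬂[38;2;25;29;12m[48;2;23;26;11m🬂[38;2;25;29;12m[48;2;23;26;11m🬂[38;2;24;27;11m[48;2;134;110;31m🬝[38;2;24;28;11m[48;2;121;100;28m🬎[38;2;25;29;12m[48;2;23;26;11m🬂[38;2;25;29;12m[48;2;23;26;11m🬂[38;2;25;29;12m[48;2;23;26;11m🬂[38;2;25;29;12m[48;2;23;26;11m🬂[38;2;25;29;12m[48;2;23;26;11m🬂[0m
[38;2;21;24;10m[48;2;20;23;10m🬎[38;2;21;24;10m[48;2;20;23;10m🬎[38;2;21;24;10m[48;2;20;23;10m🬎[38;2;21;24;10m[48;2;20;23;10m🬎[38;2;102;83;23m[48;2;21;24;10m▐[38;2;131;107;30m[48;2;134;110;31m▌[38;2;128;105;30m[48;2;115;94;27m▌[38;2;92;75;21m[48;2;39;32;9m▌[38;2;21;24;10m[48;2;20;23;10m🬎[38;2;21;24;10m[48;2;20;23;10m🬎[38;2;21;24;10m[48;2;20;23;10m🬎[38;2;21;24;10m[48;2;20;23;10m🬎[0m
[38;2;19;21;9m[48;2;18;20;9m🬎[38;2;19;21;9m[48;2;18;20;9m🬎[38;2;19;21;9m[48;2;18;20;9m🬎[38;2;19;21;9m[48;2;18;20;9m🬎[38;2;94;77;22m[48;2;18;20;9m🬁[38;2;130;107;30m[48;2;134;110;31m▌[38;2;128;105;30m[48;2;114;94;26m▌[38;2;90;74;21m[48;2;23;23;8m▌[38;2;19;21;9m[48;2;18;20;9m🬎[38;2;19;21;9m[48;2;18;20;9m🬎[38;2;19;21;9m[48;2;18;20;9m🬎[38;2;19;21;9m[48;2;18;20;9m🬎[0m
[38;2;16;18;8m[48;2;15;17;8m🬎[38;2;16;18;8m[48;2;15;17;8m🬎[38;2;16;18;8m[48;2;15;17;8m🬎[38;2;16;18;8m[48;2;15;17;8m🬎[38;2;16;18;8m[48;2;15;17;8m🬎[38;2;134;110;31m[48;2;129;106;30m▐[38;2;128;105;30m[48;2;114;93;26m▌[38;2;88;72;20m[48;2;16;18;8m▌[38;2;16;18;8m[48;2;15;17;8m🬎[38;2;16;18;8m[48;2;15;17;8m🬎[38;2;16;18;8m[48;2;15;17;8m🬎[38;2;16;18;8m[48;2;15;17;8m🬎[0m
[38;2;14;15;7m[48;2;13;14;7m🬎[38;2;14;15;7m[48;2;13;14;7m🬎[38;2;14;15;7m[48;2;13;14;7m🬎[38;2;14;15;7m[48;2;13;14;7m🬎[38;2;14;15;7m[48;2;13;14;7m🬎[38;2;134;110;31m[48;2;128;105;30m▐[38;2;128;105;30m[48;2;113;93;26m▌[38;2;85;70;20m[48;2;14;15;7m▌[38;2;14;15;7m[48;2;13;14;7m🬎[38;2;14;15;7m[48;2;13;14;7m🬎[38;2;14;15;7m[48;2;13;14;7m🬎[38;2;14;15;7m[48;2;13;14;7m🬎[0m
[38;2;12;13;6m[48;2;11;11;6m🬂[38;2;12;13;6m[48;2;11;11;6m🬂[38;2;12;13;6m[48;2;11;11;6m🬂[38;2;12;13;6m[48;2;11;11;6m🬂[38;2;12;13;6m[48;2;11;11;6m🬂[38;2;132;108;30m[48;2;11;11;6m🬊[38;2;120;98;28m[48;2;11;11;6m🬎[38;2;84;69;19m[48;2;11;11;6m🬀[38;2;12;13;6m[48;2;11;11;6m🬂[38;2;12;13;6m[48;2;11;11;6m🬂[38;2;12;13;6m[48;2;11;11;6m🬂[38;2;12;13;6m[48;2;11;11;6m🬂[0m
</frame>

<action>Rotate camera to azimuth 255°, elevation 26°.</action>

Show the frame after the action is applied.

<frame>
[38;2;25;29;12m[48;2;23;26;11m🬂[38;2;25;29;12m[48;2;23;26;11m🬂[38;2;25;29;12m[48;2;23;26;11m🬂[38;2;25;29;12m[48;2;23;26;11m🬂[38;2;25;29;12m[48;2;23;26;11m🬂[38;2;25;29;12m[48;2;23;26;11m🬂[38;2;25;29;12m[48;2;23;26;11m🬂[38;2;25;29;12m[48;2;23;26;11m🬂[38;2;25;29;12m[48;2;23;26;11m🬂[38;2;25;29;12m[48;2;23;26;11m🬂[38;2;25;29;12m[48;2;23;26;11m🬂[38;2;25;29;12m[48;2;23;26;11m🬂[0m
[38;2;21;24;10m[48;2;20;23;10m🬎[38;2;21;24;10m[48;2;20;23;10m🬎[38;2;21;24;10m[48;2;20;23;10m🬎[38;2;21;24;10m[48;2;20;23;10m🬎[38;2;77;63;18m[48;2;21;24;10m▐[38;2;125;102;29m[48;2;110;90;25m▐[38;2;132;109;31m[48;2;134;110;31m▌[38;2;127;104;29m[48;2;105;86;24m▌[38;2;21;24;10m[48;2;20;23;10m🬎[38;2;21;24;10m[48;2;20;23;10m🬎[38;2;21;24;10m[48;2;20;23;10m🬎[38;2;21;24;10m[48;2;20;23;10m🬎[0m
[38;2;19;21;9m[48;2;18;20;9m🬎[38;2;19;21;9m[48;2;18;20;9m🬎[38;2;19;21;9m[48;2;18;20;9m🬎[38;2;19;21;9m[48;2;18;20;9m🬎[38;2;57;47;13m[48;2;19;21;9m▐[38;2;124;101;29m[48;2;106;87;24m▐[38;2;132;109;31m[48;2;134;109;31m🬲[38;2;125;103;29m[48;2;89;73;20m▌[38;2;19;21;9m[48;2;18;20;9m🬎[38;2;19;21;9m[48;2;18;20;9m🬎[38;2;19;21;9m[48;2;18;20;9m🬎[38;2;19;21;9m[48;2;18;20;9m🬎[0m
[38;2;16;18;8m[48;2;15;17;8m🬎[38;2;16;18;8m[48;2;15;17;8m🬎[38;2;16;18;8m[48;2;15;17;8m🬎[38;2;16;18;8m[48;2;15;17;8m🬎[38;2;16;18;8m[48;2;15;17;8m🬎[38;2;123;100;28m[48;2;101;83;23m▐[38;2;132;109;31m[48;2;133;109;31m▌[38;2;123;101;28m[48;2;16;18;8m▌[38;2;16;18;8m[48;2;15;17;8m🬎[38;2;16;18;8m[48;2;15;17;8m🬎[38;2;16;18;8m[48;2;15;17;8m🬎[38;2;16;18;8m[48;2;15;17;8m🬎[0m
[38;2;14;15;7m[48;2;13;14;7m🬎[38;2;14;15;7m[48;2;13;14;7m🬎[38;2;14;15;7m[48;2;13;14;7m🬎[38;2;14;15;7m[48;2;13;14;7m🬎[38;2;14;15;7m[48;2;13;14;7m🬎[38;2;121;99;28m[48;2;94;77;22m▐[38;2;132;109;31m[48;2;133;109;31m▌[38;2;118;97;27m[48;2;14;15;7m▌[38;2;14;15;7m[48;2;13;14;7m🬎[38;2;14;15;7m[48;2;13;14;7m🬎[38;2;14;15;7m[48;2;13;14;7m🬎[38;2;14;15;7m[48;2;13;14;7m🬎[0m
[38;2;12;13;6m[48;2;11;11;6m🬂[38;2;12;13;6m[48;2;11;11;6m🬂[38;2;12;13;6m[48;2;11;11;6m🬂[38;2;12;13;6m[48;2;11;11;6m🬂[38;2;12;13;6m[48;2;11;11;6m🬂[38;2;104;86;24m[48;2;11;11;6m🬂[38;2;132;109;31m[48;2;11;11;6m🬂[38;2;114;94;26m[48;2;11;11;6m🬀[38;2;12;13;6m[48;2;11;11;6m🬂[38;2;12;13;6m[48;2;11;11;6m🬂[38;2;12;13;6m[48;2;11;11;6m🬂[38;2;12;13;6m[48;2;11;11;6m🬂[0m
</frame>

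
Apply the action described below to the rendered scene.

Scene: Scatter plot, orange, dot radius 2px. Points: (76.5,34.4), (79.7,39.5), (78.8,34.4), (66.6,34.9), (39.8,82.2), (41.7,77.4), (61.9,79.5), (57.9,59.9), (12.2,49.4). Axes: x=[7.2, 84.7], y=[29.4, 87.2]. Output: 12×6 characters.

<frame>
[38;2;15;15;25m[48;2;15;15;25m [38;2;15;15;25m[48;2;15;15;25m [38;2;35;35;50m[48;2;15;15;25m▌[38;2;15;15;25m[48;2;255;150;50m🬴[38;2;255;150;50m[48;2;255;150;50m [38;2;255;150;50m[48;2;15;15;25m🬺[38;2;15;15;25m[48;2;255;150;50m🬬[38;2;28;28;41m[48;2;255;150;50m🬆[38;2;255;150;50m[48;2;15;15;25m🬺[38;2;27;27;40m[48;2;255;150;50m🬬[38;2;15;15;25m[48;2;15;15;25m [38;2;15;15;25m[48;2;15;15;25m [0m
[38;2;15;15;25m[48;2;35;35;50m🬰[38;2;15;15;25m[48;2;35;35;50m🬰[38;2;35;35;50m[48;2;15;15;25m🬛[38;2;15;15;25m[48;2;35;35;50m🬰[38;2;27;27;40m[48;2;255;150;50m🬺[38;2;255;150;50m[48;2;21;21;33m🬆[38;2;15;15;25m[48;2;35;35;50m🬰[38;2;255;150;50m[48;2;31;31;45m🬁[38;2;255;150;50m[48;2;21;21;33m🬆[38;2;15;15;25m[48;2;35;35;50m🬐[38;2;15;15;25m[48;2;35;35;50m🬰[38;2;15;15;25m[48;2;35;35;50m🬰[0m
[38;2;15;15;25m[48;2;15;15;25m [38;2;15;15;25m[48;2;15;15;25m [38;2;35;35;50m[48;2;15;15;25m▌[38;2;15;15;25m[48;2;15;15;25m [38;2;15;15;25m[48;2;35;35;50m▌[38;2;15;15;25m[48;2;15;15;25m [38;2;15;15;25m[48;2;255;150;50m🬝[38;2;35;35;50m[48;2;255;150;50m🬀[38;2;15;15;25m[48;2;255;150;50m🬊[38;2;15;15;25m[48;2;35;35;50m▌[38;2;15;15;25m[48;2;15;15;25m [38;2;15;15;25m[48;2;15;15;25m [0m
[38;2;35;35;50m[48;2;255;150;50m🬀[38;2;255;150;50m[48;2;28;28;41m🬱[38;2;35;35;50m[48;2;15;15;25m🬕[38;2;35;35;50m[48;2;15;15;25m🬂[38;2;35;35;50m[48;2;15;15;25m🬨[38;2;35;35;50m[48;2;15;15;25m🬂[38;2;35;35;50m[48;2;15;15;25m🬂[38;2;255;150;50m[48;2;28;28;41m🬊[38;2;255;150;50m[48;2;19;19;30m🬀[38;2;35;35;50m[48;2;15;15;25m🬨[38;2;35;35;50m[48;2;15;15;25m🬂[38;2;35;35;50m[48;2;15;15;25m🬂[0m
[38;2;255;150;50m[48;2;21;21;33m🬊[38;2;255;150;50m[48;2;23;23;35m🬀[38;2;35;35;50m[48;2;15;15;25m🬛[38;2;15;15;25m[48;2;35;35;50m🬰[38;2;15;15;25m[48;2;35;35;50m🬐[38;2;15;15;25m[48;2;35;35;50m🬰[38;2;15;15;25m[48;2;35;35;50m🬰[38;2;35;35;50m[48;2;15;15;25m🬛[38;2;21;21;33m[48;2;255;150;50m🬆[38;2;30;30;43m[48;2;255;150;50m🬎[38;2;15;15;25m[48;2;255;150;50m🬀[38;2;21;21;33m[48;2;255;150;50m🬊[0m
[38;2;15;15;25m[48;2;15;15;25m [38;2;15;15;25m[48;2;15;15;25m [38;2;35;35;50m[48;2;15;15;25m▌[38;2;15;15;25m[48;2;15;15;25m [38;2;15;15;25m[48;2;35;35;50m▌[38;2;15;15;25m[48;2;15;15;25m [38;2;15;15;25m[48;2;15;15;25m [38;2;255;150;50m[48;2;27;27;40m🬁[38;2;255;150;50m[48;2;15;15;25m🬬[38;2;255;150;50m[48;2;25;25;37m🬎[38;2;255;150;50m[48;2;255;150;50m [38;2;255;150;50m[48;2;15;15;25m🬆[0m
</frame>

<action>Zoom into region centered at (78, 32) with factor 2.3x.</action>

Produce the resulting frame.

<frame>
[38;2;15;15;25m[48;2;15;15;25m [38;2;15;15;25m[48;2;15;15;25m [38;2;35;35;50m[48;2;15;15;25m▌[38;2;15;15;25m[48;2;15;15;25m [38;2;15;15;25m[48;2;35;35;50m▌[38;2;15;15;25m[48;2;255;150;50m🬝[38;2;15;15;25m[48;2;255;150;50m🬊[38;2;35;35;50m[48;2;15;15;25m▌[38;2;15;15;25m[48;2;15;15;25m [38;2;15;15;25m[48;2;35;35;50m▌[38;2;15;15;25m[48;2;15;15;25m [38;2;15;15;25m[48;2;15;15;25m [0m
[38;2;15;15;25m[48;2;35;35;50m🬰[38;2;21;21;33m[48;2;255;150;50m🬆[38;2;27;27;40m[48;2;255;150;50m🬬[38;2;15;15;25m[48;2;35;35;50m🬰[38;2;27;27;40m[48;2;255;150;50m🬝[38;2;255;150;50m[48;2;255;150;50m [38;2;255;150;50m[48;2;255;150;50m [38;2;255;150;50m[48;2;27;27;40m🬀[38;2;15;15;25m[48;2;35;35;50m🬰[38;2;15;15;25m[48;2;35;35;50m🬐[38;2;15;15;25m[48;2;35;35;50m🬰[38;2;15;15;25m[48;2;35;35;50m🬰[0m
[38;2;15;15;25m[48;2;255;150;50m🬺[38;2;255;150;50m[48;2;15;15;25m🬬[38;2;255;150;50m[48;2;21;21;33m🬆[38;2;15;15;25m[48;2;15;15;25m [38;2;255;150;50m[48;2;21;21;33m🬊[38;2;255;150;50m[48;2;15;15;25m🬝[38;2;255;150;50m[48;2;15;15;25m🬝[38;2;255;150;50m[48;2;23;23;35m🬀[38;2;15;15;25m[48;2;15;15;25m [38;2;15;15;25m[48;2;35;35;50m▌[38;2;15;15;25m[48;2;15;15;25m [38;2;15;15;25m[48;2;15;15;25m [0m
[38;2;35;35;50m[48;2;15;15;25m🬂[38;2;35;35;50m[48;2;15;15;25m🬂[38;2;35;35;50m[48;2;15;15;25m🬕[38;2;35;35;50m[48;2;15;15;25m🬂[38;2;35;35;50m[48;2;15;15;25m🬨[38;2;35;35;50m[48;2;15;15;25m🬂[38;2;35;35;50m[48;2;15;15;25m🬂[38;2;35;35;50m[48;2;15;15;25m🬕[38;2;35;35;50m[48;2;15;15;25m🬂[38;2;35;35;50m[48;2;15;15;25m🬨[38;2;35;35;50m[48;2;15;15;25m🬂[38;2;35;35;50m[48;2;15;15;25m🬂[0m
[38;2;15;15;25m[48;2;35;35;50m🬰[38;2;15;15;25m[48;2;35;35;50m🬰[38;2;35;35;50m[48;2;15;15;25m🬛[38;2;15;15;25m[48;2;35;35;50m🬰[38;2;15;15;25m[48;2;35;35;50m🬐[38;2;15;15;25m[48;2;35;35;50m🬰[38;2;15;15;25m[48;2;35;35;50m🬰[38;2;35;35;50m[48;2;15;15;25m🬛[38;2;15;15;25m[48;2;35;35;50m🬰[38;2;15;15;25m[48;2;35;35;50m🬐[38;2;15;15;25m[48;2;35;35;50m🬰[38;2;15;15;25m[48;2;35;35;50m🬰[0m
[38;2;15;15;25m[48;2;15;15;25m [38;2;15;15;25m[48;2;15;15;25m [38;2;35;35;50m[48;2;15;15;25m▌[38;2;15;15;25m[48;2;15;15;25m [38;2;15;15;25m[48;2;35;35;50m▌[38;2;15;15;25m[48;2;15;15;25m [38;2;15;15;25m[48;2;15;15;25m [38;2;35;35;50m[48;2;15;15;25m▌[38;2;15;15;25m[48;2;15;15;25m [38;2;15;15;25m[48;2;35;35;50m▌[38;2;15;15;25m[48;2;15;15;25m [38;2;15;15;25m[48;2;15;15;25m [0m
</frame>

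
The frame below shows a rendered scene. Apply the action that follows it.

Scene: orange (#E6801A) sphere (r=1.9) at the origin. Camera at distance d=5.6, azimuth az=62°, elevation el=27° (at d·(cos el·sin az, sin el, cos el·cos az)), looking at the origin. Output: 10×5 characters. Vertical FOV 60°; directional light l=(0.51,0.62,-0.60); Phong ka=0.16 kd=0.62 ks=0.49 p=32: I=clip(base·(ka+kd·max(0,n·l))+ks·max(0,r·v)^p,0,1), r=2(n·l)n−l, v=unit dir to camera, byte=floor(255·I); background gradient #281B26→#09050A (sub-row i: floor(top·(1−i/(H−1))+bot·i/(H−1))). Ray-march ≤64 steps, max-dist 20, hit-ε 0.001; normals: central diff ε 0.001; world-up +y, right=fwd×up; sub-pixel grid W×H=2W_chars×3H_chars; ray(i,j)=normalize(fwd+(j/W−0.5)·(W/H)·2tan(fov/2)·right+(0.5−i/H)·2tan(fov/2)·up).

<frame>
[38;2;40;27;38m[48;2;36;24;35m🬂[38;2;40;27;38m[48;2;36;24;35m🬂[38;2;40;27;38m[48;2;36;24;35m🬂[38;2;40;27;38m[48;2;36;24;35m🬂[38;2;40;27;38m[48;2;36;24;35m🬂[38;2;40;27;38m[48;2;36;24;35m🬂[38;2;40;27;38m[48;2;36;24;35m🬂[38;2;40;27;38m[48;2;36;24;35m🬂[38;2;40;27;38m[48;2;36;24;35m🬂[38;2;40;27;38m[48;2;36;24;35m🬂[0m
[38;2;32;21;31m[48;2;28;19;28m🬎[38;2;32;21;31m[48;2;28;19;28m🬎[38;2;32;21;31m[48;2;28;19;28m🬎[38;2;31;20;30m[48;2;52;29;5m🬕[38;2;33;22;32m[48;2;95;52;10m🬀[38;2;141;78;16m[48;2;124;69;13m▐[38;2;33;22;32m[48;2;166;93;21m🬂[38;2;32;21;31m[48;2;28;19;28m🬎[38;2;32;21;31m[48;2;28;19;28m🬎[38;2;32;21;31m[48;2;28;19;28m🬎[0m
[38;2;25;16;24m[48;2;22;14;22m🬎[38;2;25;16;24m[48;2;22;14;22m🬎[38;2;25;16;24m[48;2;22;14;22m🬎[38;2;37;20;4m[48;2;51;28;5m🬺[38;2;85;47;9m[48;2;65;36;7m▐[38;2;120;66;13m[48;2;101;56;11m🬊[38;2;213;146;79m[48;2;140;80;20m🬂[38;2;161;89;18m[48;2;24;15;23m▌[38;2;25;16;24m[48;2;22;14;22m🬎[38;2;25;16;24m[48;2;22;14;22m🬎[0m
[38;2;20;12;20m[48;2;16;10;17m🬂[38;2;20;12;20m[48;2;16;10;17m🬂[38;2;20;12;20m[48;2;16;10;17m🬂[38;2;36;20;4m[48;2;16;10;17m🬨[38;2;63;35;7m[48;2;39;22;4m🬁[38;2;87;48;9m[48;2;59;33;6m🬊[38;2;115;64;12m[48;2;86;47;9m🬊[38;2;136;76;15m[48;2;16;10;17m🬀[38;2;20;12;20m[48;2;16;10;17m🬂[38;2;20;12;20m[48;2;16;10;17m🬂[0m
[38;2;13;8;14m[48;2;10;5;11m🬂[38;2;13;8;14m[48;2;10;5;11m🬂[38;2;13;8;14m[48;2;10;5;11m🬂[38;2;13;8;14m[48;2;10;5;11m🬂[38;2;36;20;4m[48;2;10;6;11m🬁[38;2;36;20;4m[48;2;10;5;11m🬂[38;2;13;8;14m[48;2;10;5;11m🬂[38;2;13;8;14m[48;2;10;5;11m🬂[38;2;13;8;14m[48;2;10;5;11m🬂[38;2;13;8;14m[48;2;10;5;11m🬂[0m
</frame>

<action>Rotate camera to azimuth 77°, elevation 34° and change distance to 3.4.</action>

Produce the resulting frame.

<frame>
[38;2;40;27;38m[48;2;36;24;35m🬂[38;2;40;27;38m[48;2;36;24;35m🬂[38;2;39;26;37m[48;2;88;49;9m🬆[38;2;100;55;10m[48;2;112;62;12m🬄[38;2;123;68;13m[48;2;131;72;14m▌[38;2;138;76;15m[48;2;145;80;16m▌[38;2;151;84;17m[48;2;157;87;17m▌[38;2;40;27;38m[48;2;164;91;18m🬁[38;2;173;96;19m[48;2;37;25;36m🬏[38;2;40;27;38m[48;2;36;24;35m🬂[0m
[38;2;32;21;31m[48;2;28;19;28m🬎[38;2;34;21;18m[48;2;63;34;6m🬄[38;2;84;47;9m[48;2;96;53;10m▌[38;2;115;63;12m[48;2;106;59;11m▐[38;2;129;72;14m[48;2;122;68;13m▐[38;2;142;79;16m[48;2;135;75;15m▐[38;2;157;89;23m[48;2;214;147;79m🬝[38;2;174;102;29m[48;2;252;182;112m🬬[38;2;175;97;19m[48;2;170;94;19m▐[38;2;178;99;20m[48;2;31;20;30m🬓[0m
[38;2;25;16;24m[48;2;22;14;22m🬎[38;2;67;37;7m[48;2;48;26;5m▐[38;2;92;51;10m[48;2;81;45;8m▐[38;2;109;60;12m[48;2;101;56;11m▐[38;2;123;68;13m[48;2;116;64;12m▐[38;2;136;75;15m[48;2;129;72;14m▐[38;2;221;155;88m[48;2;152;88;25m🬁[38;2;255;216;147m[48;2;185;117;48m🬀[38;2;167;93;19m[48;2;162;90;18m🬎[38;2;172;95;19m[48;2;24;15;23m▌[0m
[38;2;20;12;20m[48;2;16;10;17m🬂[38;2;58;32;6m[48;2;39;21;4m🬉[38;2;79;44;8m[48;2;66;37;7m🬨[38;2;98;54;10m[48;2;88;49;9m🬨[38;2;114;63;12m[48;2;106;59;11m🬊[38;2;127;70;14m[48;2;120;66;13m🬊[38;2;138;76;15m[48;2;131;72;14m🬊[38;2;148;82;16m[48;2;142;78;15m🬊[38;2;158;87;17m[48;2;150;83;16m🬊[38;2;158;88;17m[48;2;17;10;18m▌[0m
[38;2;13;8;14m[48;2;10;5;11m🬂[38;2;36;20;4m[48;2;10;6;11m🬁[38;2;53;29;5m[48;2;9;5;10m🬬[38;2;84;46;9m[48;2;68;38;7m🬊[38;2;100;55;11m[48;2;88;49;9m🬊[38;2;114;63;12m[48;2;103;57;11m🬊[38;2;125;69;14m[48;2;115;64;12m🬊[38;2;135;74;15m[48;2;123;68;13m🬊[38;2;141;78;15m[48;2;9;5;10m🬆[38;2;13;8;14m[48;2;10;5;11m🬂[0m
</frame>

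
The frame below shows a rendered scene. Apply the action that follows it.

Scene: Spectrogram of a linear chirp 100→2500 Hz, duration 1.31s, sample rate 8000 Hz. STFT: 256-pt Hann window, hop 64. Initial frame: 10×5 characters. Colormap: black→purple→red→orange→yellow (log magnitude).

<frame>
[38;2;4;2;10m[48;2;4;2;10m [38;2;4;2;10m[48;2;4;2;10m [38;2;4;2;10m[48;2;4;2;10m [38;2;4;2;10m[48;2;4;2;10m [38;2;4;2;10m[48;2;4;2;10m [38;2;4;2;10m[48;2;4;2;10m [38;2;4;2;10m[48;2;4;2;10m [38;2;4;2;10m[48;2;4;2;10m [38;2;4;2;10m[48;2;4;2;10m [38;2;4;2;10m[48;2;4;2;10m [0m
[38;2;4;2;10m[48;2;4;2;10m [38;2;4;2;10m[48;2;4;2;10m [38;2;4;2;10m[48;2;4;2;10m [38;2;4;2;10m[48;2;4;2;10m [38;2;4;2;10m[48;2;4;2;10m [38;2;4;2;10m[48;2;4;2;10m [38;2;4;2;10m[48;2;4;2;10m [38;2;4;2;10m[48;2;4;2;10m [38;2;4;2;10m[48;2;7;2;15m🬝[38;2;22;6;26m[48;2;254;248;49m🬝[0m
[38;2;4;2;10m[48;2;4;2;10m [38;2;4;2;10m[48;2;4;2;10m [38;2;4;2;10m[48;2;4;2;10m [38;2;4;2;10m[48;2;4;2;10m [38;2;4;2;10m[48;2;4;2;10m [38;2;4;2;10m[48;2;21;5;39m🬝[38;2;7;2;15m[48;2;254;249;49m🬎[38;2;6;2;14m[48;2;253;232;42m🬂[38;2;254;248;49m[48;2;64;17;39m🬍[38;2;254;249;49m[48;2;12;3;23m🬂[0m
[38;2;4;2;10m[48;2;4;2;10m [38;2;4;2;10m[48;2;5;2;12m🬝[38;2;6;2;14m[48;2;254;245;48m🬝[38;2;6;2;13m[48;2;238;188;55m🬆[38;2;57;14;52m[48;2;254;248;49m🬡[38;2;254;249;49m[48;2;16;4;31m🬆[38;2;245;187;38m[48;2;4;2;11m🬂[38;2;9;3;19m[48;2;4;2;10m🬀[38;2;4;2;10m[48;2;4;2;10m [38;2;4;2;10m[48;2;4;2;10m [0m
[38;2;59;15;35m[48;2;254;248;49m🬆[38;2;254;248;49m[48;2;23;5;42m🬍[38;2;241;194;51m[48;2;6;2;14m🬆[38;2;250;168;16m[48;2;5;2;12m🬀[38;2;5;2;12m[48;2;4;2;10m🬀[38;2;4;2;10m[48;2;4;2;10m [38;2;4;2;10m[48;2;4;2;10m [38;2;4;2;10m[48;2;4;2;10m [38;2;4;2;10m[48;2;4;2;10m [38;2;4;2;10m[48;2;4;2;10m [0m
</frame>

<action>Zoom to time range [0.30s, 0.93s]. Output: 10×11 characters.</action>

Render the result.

<frame>
[38;2;4;2;10m[48;2;4;2;10m [38;2;4;2;10m[48;2;4;2;10m [38;2;4;2;10m[48;2;4;2;10m [38;2;4;2;10m[48;2;4;2;10m [38;2;4;2;10m[48;2;4;2;10m [38;2;4;2;10m[48;2;4;2;10m [38;2;4;2;10m[48;2;4;2;10m [38;2;4;2;10m[48;2;4;2;10m [38;2;4;2;10m[48;2;4;2;10m [38;2;4;2;10m[48;2;4;2;10m [0m
[38;2;4;2;10m[48;2;4;2;10m [38;2;4;2;10m[48;2;4;2;10m [38;2;4;2;10m[48;2;4;2;10m [38;2;4;2;10m[48;2;4;2;10m [38;2;4;2;10m[48;2;4;2;10m [38;2;4;2;10m[48;2;4;2;10m [38;2;4;2;10m[48;2;4;2;10m [38;2;4;2;10m[48;2;4;2;10m [38;2;4;2;10m[48;2;4;2;10m [38;2;4;2;10m[48;2;4;2;10m [0m
[38;2;4;2;10m[48;2;4;2;10m [38;2;4;2;10m[48;2;4;2;10m [38;2;4;2;10m[48;2;4;2;10m [38;2;4;2;10m[48;2;4;2;10m [38;2;4;2;10m[48;2;4;2;10m [38;2;4;2;10m[48;2;4;2;10m [38;2;4;2;10m[48;2;4;2;10m [38;2;4;2;10m[48;2;4;2;10m [38;2;4;2;10m[48;2;4;2;10m [38;2;4;2;10m[48;2;4;2;10m [0m
[38;2;4;2;10m[48;2;4;2;10m [38;2;4;2;10m[48;2;4;2;10m [38;2;4;2;10m[48;2;4;2;10m [38;2;4;2;10m[48;2;4;2;10m [38;2;4;2;10m[48;2;4;2;10m [38;2;4;2;10m[48;2;4;2;10m [38;2;4;2;10m[48;2;4;2;10m [38;2;4;2;10m[48;2;4;2;10m [38;2;4;2;10m[48;2;4;2;10m [38;2;4;2;10m[48;2;4;2;10m [0m
[38;2;4;2;10m[48;2;4;2;10m [38;2;4;2;10m[48;2;4;2;10m [38;2;4;2;10m[48;2;4;2;10m [38;2;4;2;10m[48;2;4;2;10m [38;2;4;2;10m[48;2;4;2;10m [38;2;4;2;10m[48;2;4;2;10m [38;2;4;2;10m[48;2;4;2;10m [38;2;4;2;10m[48;2;4;2;10m [38;2;4;2;10m[48;2;4;2;10m [38;2;4;2;10m[48;2;4;2;10m [0m
[38;2;4;2;10m[48;2;4;2;10m [38;2;4;2;10m[48;2;4;2;10m [38;2;4;2;10m[48;2;4;2;10m [38;2;4;2;10m[48;2;4;2;10m [38;2;4;2;10m[48;2;4;2;10m [38;2;4;2;10m[48;2;4;2;10m [38;2;4;2;10m[48;2;4;2;10m [38;2;4;2;10m[48;2;4;2;11m🬝[38;2;4;2;10m[48;2;6;2;14m🬝[38;2;5;2;13m[48;2;37;8;65m🬝[0m
[38;2;4;2;10m[48;2;4;2;10m [38;2;4;2;10m[48;2;4;2;10m [38;2;4;2;10m[48;2;4;2;10m [38;2;4;2;10m[48;2;4;2;10m [38;2;4;2;10m[48;2;5;2;12m🬝[38;2;4;2;11m[48;2;10;3;20m🬝[38;2;10;3;22m[48;2;204;60;74m🬝[38;2;48;12;35m[48;2;254;249;49m🬎[38;2;30;7;54m[48;2;253;232;42m🬂[38;2;253;232;42m[48;2;38;9;59m🬎[0m
[38;2;4;2;10m[48;2;4;2;11m🬝[38;2;4;2;10m[48;2;5;2;12m🬎[38;2;5;2;13m[48;2;32;7;57m🬝[38;2;41;11;29m[48;2;254;248;49m🬝[38;2;53;13;43m[48;2;254;245;48m🬆[38;2;69;17;76m[48;2;252;214;35m🬟[38;2;254;246;48m[48;2;54;14;43m🬆[38;2;242;180;43m[48;2;11;3;22m🬂[38;2;32;8;58m[48;2;6;2;13m🬀[38;2;7;2;15m[48;2;4;2;10m🬀[0m
[38;2;13;3;25m[48;2;249;196;32m🬎[38;2;13;3;25m[48;2;246;211;48m🬂[38;2;252;221;38m[48;2;83;20;73m🬜[38;2;253;228;40m[48;2;41;10;40m🬆[38;2;247;146;14m[48;2;13;3;26m🬀[38;2;8;2;18m[48;2;4;2;10m🬂[38;2;5;2;12m[48;2;4;2;10m🬀[38;2;4;2;11m[48;2;4;2;10m🬀[38;2;4;2;10m[48;2;4;2;10m [38;2;4;2;10m[48;2;4;2;10m [0m
[38;2;254;248;49m[48;2;19;5;36m🬂[38;2;177;45;81m[48;2;7;2;16m🬀[38;2;10;3;20m[48;2;4;2;11m🬀[38;2;4;2;11m[48;2;4;2;10m🬂[38;2;4;2;10m[48;2;4;2;10m [38;2;4;2;10m[48;2;4;2;10m [38;2;4;2;10m[48;2;4;2;10m [38;2;4;2;10m[48;2;4;2;10m [38;2;4;2;10m[48;2;4;2;10m [38;2;4;2;10m[48;2;4;2;10m [0m
[38;2;4;2;11m[48;2;4;2;10m🬀[38;2;4;2;10m[48;2;4;2;10m [38;2;4;2;10m[48;2;4;2;10m [38;2;4;2;10m[48;2;4;2;10m [38;2;4;2;10m[48;2;4;2;10m [38;2;4;2;10m[48;2;4;2;10m [38;2;4;2;10m[48;2;4;2;10m [38;2;4;2;10m[48;2;4;2;10m [38;2;4;2;10m[48;2;4;2;10m [38;2;4;2;10m[48;2;4;2;10m [0m
</frame>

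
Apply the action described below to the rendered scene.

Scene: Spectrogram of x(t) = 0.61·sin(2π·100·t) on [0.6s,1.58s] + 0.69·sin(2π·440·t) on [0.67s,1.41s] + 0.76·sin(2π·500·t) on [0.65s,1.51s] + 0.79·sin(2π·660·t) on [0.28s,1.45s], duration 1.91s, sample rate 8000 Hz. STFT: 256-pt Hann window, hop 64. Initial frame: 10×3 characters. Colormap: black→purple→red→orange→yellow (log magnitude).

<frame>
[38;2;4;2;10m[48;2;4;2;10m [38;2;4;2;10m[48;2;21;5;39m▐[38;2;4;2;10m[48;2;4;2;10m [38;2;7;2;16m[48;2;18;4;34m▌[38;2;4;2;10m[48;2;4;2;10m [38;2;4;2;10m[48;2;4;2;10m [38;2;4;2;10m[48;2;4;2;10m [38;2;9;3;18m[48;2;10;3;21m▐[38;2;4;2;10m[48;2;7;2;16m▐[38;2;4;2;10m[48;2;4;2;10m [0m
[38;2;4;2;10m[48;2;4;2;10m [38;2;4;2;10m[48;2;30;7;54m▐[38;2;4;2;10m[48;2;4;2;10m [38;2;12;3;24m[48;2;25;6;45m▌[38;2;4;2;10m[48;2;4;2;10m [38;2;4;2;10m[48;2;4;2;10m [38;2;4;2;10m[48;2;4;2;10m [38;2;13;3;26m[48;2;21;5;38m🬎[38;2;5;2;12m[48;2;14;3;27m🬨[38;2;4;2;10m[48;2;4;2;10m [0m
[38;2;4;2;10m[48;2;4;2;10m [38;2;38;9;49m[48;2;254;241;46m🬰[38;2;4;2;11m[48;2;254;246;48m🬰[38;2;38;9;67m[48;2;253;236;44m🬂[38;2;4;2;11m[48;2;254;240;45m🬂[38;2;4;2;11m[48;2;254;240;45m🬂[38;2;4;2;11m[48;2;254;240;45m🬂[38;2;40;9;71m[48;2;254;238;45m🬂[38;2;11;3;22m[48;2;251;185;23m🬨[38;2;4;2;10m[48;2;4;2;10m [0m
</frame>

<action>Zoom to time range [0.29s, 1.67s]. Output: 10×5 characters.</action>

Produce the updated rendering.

<frame>
[38;2;4;2;10m[48;2;4;2;10m [38;2;4;2;10m[48;2;4;2;10m [38;2;4;2;10m[48;2;16;4;30m▌[38;2;4;2;10m[48;2;4;2;10m [38;2;4;2;10m[48;2;4;2;10m [38;2;4;2;10m[48;2;4;2;10m [38;2;4;2;10m[48;2;4;2;10m [38;2;4;2;10m[48;2;4;2;10m [38;2;8;3;18m[48;2;10;3;21m▐[38;2;7;2;15m[48;2;4;2;10m▌[0m
[38;2;4;2;10m[48;2;4;2;10m [38;2;4;2;10m[48;2;4;2;10m [38;2;4;2;11m[48;2;18;4;33m▌[38;2;4;2;10m[48;2;4;2;10m [38;2;4;2;10m[48;2;4;2;10m [38;2;4;2;10m[48;2;4;2;10m [38;2;4;2;10m[48;2;4;2;10m [38;2;4;2;10m[48;2;4;2;10m [38;2;9;3;19m[48;2;11;3;22m🬉[38;2;4;2;11m[48;2;7;2;16m▐[0m
[38;2;4;2;10m[48;2;4;2;10m [38;2;4;2;10m[48;2;4;2;10m [38;2;4;2;11m[48;2;22;5;40m▌[38;2;4;2;10m[48;2;4;2;10m [38;2;4;2;10m[48;2;4;2;10m [38;2;4;2;10m[48;2;4;2;10m [38;2;4;2;10m[48;2;4;2;10m [38;2;4;2;10m[48;2;4;2;10m [38;2;13;3;26m[48;2;17;4;32m🬎[38;2;4;2;11m[48;2;10;3;21m▐[0m
[38;2;4;2;10m[48;2;6;2;14m🬎[38;2;4;2;10m[48;2;6;2;14m🬎[38;2;7;2;16m[48;2;35;8;62m▌[38;2;4;2;10m[48;2;7;2;15m🬎[38;2;4;2;10m[48;2;7;2;15m🬎[38;2;4;2;10m[48;2;7;2;15m🬎[38;2;4;2;10m[48;2;7;2;15m🬎[38;2;4;2;10m[48;2;7;2;15m🬎[38;2;28;6;50m[48;2;110;27;86m🬝[38;2;12;3;23m[48;2;38;9;67m🬬[0m
[38;2;254;246;48m[48;2;5;2;13m🬂[38;2;254;246;48m[48;2;5;2;13m🬂[38;2;253;235;43m[48;2;40;9;70m🬸[38;2;254;245;47m[48;2;253;220;37m🬎[38;2;254;245;47m[48;2;253;220;37m🬎[38;2;254;245;47m[48;2;253;220;37m🬎[38;2;254;245;47m[48;2;253;220;37m🬎[38;2;254;245;47m[48;2;253;220;37m🬎[38;2;254;244;47m[48;2;253;220;38m🬎[38;2;27;6;48m[48;2;236;146;39m🬉[0m
</frame>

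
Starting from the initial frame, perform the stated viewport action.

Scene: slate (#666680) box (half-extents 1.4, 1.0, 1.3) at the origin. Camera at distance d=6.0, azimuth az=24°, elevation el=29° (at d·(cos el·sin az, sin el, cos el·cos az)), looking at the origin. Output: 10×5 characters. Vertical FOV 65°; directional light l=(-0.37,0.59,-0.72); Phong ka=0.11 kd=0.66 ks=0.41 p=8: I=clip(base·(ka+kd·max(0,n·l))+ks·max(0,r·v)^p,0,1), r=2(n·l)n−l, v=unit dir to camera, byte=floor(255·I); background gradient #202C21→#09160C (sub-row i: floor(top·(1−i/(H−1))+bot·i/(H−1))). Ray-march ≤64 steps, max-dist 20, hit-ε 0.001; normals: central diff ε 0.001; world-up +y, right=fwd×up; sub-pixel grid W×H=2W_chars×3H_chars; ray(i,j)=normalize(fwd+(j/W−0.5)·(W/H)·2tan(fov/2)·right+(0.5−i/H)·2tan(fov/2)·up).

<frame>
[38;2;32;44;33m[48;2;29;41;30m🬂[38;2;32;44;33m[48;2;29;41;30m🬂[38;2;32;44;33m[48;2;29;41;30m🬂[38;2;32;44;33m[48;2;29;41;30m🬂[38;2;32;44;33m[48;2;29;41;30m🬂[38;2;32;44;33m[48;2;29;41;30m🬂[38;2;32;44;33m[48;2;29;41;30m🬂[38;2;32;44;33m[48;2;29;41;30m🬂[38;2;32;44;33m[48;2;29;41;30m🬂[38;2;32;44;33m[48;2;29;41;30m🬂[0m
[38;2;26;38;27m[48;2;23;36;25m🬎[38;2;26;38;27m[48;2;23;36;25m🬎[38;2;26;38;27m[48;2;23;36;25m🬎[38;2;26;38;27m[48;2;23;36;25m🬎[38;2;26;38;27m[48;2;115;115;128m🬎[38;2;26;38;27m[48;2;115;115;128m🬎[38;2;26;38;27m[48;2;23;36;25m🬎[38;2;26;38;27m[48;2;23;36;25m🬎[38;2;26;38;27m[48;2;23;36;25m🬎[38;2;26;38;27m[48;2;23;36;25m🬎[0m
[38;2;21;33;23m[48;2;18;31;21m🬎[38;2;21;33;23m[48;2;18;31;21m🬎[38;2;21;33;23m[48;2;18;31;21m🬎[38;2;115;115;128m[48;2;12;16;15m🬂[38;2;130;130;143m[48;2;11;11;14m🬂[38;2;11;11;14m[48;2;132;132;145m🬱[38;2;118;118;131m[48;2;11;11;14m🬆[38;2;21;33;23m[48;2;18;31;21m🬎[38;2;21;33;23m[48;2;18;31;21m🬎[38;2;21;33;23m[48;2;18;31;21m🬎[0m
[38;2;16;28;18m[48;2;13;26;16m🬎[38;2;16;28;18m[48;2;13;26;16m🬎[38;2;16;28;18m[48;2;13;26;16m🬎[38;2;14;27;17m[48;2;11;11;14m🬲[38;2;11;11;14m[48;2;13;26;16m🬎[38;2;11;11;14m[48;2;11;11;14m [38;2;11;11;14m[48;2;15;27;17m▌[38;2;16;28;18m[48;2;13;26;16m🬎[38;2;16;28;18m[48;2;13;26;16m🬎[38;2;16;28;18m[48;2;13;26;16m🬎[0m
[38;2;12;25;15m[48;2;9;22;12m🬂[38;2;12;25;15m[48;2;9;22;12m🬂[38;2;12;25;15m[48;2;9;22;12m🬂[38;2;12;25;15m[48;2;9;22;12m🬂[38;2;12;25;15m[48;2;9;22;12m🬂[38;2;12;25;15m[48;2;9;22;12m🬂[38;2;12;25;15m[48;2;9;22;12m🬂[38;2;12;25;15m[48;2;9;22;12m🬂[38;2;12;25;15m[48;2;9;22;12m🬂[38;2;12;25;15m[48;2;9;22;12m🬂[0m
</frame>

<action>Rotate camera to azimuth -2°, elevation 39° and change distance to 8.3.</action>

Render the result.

<frame>
[38;2;32;44;33m[48;2;29;41;30m🬂[38;2;32;44;33m[48;2;29;41;30m🬂[38;2;32;44;33m[48;2;29;41;30m🬂[38;2;32;44;33m[48;2;29;41;30m🬂[38;2;32;44;33m[48;2;29;41;30m🬂[38;2;32;44;33m[48;2;29;41;30m🬂[38;2;32;44;33m[48;2;29;41;30m🬂[38;2;32;44;33m[48;2;29;41;30m🬂[38;2;32;44;33m[48;2;29;41;30m🬂[38;2;32;44;33m[48;2;29;41;30m🬂[0m
[38;2;26;38;27m[48;2;23;36;25m🬎[38;2;26;38;27m[48;2;23;36;25m🬎[38;2;26;38;27m[48;2;23;36;25m🬎[38;2;26;38;27m[48;2;23;36;25m🬎[38;2;26;38;27m[48;2;23;36;25m🬎[38;2;26;38;27m[48;2;23;36;25m🬎[38;2;26;38;27m[48;2;23;36;25m🬎[38;2;26;38;27m[48;2;23;36;25m🬎[38;2;26;38;27m[48;2;23;36;25m🬎[38;2;26;38;27m[48;2;23;36;25m🬎[0m
[38;2;21;33;23m[48;2;18;31;21m🬎[38;2;21;33;23m[48;2;18;31;21m🬎[38;2;21;33;23m[48;2;18;31;21m🬎[38;2;21;33;23m[48;2;18;31;21m🬎[38;2;124;124;137m[48;2;11;11;14m🬎[38;2;94;94;107m[48;2;11;11;14m🬎[38;2;75;75;88m[48;2;17;27;20m🬄[38;2;21;33;23m[48;2;18;31;21m🬎[38;2;21;33;23m[48;2;18;31;21m🬎[38;2;21;33;23m[48;2;18;31;21m🬎[0m
[38;2;16;28;18m[48;2;13;26;16m🬎[38;2;16;28;18m[48;2;13;26;16m🬎[38;2;16;28;18m[48;2;13;26;16m🬎[38;2;16;28;18m[48;2;13;26;16m🬎[38;2;11;11;14m[48;2;14;27;17m🬂[38;2;11;11;14m[48;2;14;27;17m🬂[38;2;11;11;14m[48;2;14;27;17m🬀[38;2;16;28;18m[48;2;13;26;16m🬎[38;2;16;28;18m[48;2;13;26;16m🬎[38;2;16;28;18m[48;2;13;26;16m🬎[0m
[38;2;12;25;15m[48;2;9;22;12m🬂[38;2;12;25;15m[48;2;9;22;12m🬂[38;2;12;25;15m[48;2;9;22;12m🬂[38;2;12;25;15m[48;2;9;22;12m🬂[38;2;12;25;15m[48;2;9;22;12m🬂[38;2;12;25;15m[48;2;9;22;12m🬂[38;2;12;25;15m[48;2;9;22;12m🬂[38;2;12;25;15m[48;2;9;22;12m🬂[38;2;12;25;15m[48;2;9;22;12m🬂[38;2;12;25;15m[48;2;9;22;12m🬂[0m
</frame>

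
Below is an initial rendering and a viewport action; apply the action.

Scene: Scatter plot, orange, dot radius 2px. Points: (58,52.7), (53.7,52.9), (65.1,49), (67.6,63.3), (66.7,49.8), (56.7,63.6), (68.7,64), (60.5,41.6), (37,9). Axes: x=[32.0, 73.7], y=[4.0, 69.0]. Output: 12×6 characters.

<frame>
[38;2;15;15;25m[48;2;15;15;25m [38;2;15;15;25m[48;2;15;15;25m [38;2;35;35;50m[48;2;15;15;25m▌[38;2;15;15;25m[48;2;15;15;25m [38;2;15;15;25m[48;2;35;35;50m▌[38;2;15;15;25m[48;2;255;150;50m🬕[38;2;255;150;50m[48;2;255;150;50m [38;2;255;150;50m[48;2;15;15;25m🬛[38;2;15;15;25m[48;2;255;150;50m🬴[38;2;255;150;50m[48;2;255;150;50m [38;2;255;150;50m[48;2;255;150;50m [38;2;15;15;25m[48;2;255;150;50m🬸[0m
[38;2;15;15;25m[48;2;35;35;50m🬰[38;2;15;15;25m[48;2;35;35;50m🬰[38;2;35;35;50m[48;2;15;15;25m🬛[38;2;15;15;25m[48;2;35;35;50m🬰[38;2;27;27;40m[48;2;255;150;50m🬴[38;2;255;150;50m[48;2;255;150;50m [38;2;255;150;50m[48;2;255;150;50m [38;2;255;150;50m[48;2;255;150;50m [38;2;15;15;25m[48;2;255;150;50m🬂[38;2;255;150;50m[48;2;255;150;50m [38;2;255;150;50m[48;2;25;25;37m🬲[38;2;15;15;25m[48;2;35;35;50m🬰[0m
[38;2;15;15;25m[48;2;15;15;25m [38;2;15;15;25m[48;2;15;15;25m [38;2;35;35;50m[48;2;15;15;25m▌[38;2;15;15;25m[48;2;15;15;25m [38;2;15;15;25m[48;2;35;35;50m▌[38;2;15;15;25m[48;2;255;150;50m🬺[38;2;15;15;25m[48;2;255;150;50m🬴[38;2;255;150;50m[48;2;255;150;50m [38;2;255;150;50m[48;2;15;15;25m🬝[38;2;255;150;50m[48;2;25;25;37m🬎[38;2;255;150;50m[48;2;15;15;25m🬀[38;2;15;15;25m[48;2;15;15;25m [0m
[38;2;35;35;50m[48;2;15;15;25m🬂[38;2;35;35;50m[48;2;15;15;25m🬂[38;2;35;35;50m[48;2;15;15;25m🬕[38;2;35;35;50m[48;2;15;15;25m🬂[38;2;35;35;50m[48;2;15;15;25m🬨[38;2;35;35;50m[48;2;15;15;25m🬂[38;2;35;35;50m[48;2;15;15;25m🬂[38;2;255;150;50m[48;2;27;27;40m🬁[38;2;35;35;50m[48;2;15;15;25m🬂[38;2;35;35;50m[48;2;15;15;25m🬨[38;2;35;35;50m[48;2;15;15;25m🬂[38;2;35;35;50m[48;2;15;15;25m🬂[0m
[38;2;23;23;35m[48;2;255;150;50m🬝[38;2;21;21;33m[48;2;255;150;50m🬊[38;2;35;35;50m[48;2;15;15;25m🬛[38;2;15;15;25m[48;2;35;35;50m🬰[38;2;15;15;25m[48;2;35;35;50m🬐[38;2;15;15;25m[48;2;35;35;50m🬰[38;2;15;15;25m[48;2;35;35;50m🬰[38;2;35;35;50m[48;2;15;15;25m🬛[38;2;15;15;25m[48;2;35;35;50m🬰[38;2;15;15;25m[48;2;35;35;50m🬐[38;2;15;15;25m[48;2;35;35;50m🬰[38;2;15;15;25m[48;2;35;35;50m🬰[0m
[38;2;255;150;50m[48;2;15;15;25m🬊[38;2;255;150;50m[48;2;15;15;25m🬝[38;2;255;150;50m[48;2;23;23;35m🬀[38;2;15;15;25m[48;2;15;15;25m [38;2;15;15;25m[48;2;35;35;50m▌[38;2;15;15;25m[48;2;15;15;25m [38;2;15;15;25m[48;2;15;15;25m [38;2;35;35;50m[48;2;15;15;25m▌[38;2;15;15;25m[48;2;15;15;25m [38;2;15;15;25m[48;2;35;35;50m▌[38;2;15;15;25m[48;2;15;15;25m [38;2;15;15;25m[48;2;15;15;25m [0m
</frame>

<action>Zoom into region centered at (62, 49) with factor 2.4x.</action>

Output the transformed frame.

<frame>
[38;2;15;15;25m[48;2;15;15;25m [38;2;255;150;50m[48;2;15;15;25m🬊[38;2;255;150;50m[48;2;15;15;25m🬝[38;2;255;150;50m[48;2;15;15;25m🬀[38;2;15;15;25m[48;2;35;35;50m▌[38;2;15;15;25m[48;2;15;15;25m [38;2;15;15;25m[48;2;15;15;25m [38;2;35;35;50m[48;2;15;15;25m▌[38;2;255;150;50m[48;2;15;15;25m🬊[38;2;255;150;50m[48;2;35;35;50m🬝[38;2;255;150;50m[48;2;15;15;25m🬝[38;2;255;150;50m[48;2;15;15;25m🬀[0m
[38;2;21;21;33m[48;2;255;150;50m🬊[38;2;15;15;25m[48;2;35;35;50m🬰[38;2;31;31;45m[48;2;255;150;50m🬝[38;2;21;21;33m[48;2;255;150;50m🬊[38;2;15;15;25m[48;2;35;35;50m🬐[38;2;15;15;25m[48;2;35;35;50m🬰[38;2;15;15;25m[48;2;35;35;50m🬰[38;2;35;35;50m[48;2;15;15;25m🬛[38;2;23;23;35m[48;2;255;150;50m🬝[38;2;15;15;25m[48;2;35;35;50m🬐[38;2;15;15;25m[48;2;35;35;50m🬰[38;2;15;15;25m[48;2;35;35;50m🬰[0m
[38;2;255;150;50m[48;2;15;15;25m🬝[38;2;255;150;50m[48;2;15;15;25m🬀[38;2;255;150;50m[48;2;28;28;41m🬊[38;2;255;150;50m[48;2;15;15;25m🬝[38;2;255;150;50m[48;2;27;27;40m🬀[38;2;15;15;25m[48;2;15;15;25m [38;2;15;15;25m[48;2;255;150;50m🬝[38;2;35;35;50m[48;2;255;150;50m🬀[38;2;255;150;50m[48;2;255;150;50m [38;2;255;150;50m[48;2;35;35;50m🬛[38;2;15;15;25m[48;2;15;15;25m [38;2;15;15;25m[48;2;15;15;25m [0m
[38;2;35;35;50m[48;2;15;15;25m🬂[38;2;35;35;50m[48;2;15;15;25m🬂[38;2;35;35;50m[48;2;15;15;25m🬕[38;2;35;35;50m[48;2;15;15;25m🬂[38;2;27;27;40m[48;2;255;150;50m🬝[38;2;35;35;50m[48;2;15;15;25m🬂[38;2;35;35;50m[48;2;15;15;25m🬂[38;2;255;150;50m[48;2;28;28;41m🬊[38;2;255;150;50m[48;2;15;15;25m🬂[38;2;35;35;50m[48;2;15;15;25m🬨[38;2;35;35;50m[48;2;15;15;25m🬂[38;2;35;35;50m[48;2;15;15;25m🬂[0m
[38;2;15;15;25m[48;2;35;35;50m🬰[38;2;15;15;25m[48;2;35;35;50m🬰[38;2;35;35;50m[48;2;15;15;25m🬛[38;2;19;19;30m[48;2;255;150;50m🬴[38;2;255;150;50m[48;2;255;150;50m [38;2;255;150;50m[48;2;15;15;25m🬛[38;2;15;15;25m[48;2;35;35;50m🬰[38;2;35;35;50m[48;2;15;15;25m🬛[38;2;15;15;25m[48;2;35;35;50m🬰[38;2;15;15;25m[48;2;35;35;50m🬐[38;2;15;15;25m[48;2;35;35;50m🬰[38;2;15;15;25m[48;2;35;35;50m🬰[0m
[38;2;15;15;25m[48;2;15;15;25m [38;2;15;15;25m[48;2;15;15;25m [38;2;35;35;50m[48;2;15;15;25m▌[38;2;15;15;25m[48;2;15;15;25m [38;2;23;23;35m[48;2;255;150;50m🬺[38;2;15;15;25m[48;2;15;15;25m [38;2;15;15;25m[48;2;15;15;25m [38;2;35;35;50m[48;2;15;15;25m▌[38;2;15;15;25m[48;2;15;15;25m [38;2;15;15;25m[48;2;35;35;50m▌[38;2;15;15;25m[48;2;15;15;25m [38;2;15;15;25m[48;2;15;15;25m [0m
</frame>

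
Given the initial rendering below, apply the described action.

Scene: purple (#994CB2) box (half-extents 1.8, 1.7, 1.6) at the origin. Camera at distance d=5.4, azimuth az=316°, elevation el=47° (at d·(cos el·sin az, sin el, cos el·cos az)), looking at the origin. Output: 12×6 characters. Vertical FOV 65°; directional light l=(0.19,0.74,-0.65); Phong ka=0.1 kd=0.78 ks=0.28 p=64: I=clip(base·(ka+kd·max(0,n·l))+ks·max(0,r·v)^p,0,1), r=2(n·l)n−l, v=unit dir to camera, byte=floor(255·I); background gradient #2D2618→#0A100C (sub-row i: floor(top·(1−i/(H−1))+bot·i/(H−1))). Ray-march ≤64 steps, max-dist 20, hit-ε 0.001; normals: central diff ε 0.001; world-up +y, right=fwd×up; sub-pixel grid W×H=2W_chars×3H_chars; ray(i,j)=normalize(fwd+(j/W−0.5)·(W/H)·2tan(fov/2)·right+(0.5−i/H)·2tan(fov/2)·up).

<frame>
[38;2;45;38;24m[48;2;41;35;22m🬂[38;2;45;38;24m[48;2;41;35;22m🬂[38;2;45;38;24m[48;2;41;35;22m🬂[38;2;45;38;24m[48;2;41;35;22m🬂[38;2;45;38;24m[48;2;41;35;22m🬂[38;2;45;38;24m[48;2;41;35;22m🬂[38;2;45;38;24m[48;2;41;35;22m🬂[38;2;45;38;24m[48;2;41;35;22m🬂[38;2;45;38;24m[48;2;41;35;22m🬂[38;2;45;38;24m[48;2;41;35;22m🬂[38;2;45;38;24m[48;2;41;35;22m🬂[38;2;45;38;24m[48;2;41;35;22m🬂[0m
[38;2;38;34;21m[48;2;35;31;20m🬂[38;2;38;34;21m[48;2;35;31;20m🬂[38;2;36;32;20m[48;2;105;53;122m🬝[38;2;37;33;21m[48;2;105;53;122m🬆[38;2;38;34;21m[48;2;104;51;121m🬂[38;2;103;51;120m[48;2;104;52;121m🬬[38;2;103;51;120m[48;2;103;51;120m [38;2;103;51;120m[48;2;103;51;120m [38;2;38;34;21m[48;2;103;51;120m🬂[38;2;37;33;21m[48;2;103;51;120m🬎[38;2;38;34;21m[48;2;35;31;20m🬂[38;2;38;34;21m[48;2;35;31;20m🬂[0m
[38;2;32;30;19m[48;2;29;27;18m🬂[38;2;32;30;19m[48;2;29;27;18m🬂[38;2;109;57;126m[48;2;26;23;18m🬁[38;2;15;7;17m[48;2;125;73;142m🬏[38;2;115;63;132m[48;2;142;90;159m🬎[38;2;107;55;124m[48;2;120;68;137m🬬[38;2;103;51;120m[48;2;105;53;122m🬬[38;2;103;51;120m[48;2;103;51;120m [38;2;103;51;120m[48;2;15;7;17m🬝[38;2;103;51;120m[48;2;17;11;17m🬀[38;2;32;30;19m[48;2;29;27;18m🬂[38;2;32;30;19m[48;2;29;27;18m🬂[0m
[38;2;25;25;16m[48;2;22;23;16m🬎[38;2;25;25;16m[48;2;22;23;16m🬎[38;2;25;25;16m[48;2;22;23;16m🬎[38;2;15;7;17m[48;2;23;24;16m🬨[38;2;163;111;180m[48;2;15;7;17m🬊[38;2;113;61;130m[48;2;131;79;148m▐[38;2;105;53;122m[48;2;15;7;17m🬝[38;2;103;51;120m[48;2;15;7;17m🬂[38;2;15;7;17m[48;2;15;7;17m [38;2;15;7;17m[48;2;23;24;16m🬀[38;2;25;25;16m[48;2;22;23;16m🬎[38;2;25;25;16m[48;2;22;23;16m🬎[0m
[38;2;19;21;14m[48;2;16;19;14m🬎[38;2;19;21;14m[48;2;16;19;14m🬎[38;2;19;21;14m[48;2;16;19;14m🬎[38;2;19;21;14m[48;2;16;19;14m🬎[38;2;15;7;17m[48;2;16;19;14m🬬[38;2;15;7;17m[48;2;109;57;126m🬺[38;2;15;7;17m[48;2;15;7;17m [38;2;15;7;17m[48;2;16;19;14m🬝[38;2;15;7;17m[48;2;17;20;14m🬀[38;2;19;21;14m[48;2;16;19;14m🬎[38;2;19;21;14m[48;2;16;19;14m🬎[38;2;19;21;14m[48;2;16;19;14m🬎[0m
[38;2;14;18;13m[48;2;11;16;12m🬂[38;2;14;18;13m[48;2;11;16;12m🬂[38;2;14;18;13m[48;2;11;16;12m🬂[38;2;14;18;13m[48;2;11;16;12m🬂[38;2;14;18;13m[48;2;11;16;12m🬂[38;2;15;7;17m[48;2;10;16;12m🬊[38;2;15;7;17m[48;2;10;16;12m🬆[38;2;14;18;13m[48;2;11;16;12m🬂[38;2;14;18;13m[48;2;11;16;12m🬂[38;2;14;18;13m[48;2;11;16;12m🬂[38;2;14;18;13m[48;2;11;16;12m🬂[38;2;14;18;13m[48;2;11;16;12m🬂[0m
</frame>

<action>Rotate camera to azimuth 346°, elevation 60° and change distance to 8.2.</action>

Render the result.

<frame>
[38;2;45;38;24m[48;2;41;35;22m🬂[38;2;45;38;24m[48;2;41;35;22m🬂[38;2;45;38;24m[48;2;41;35;22m🬂[38;2;45;38;24m[48;2;41;35;22m🬂[38;2;45;38;24m[48;2;41;35;22m🬂[38;2;45;38;24m[48;2;41;35;22m🬂[38;2;45;38;24m[48;2;41;35;22m🬂[38;2;45;38;24m[48;2;41;35;22m🬂[38;2;45;38;24m[48;2;41;35;22m🬂[38;2;45;38;24m[48;2;41;35;22m🬂[38;2;45;38;24m[48;2;41;35;22m🬂[38;2;45;38;24m[48;2;41;35;22m🬂[0m
[38;2;38;34;21m[48;2;35;31;20m🬂[38;2;38;34;21m[48;2;35;31;20m🬂[38;2;38;34;21m[48;2;35;31;20m🬂[38;2;38;34;21m[48;2;35;31;20m🬂[38;2;38;34;21m[48;2;35;31;20m🬂[38;2;36;32;20m[48;2;161;109;178m🬝[38;2;37;33;21m[48;2;178;126;195m🬎[38;2;157;104;174m[48;2;36;32;20m🬏[38;2;38;34;21m[48;2;35;31;20m🬂[38;2;38;34;21m[48;2;35;31;20m🬂[38;2;38;34;21m[48;2;35;31;20m🬂[38;2;38;34;21m[48;2;35;31;20m🬂[0m
[38;2;32;30;19m[48;2;29;27;18m🬂[38;2;32;30;19m[48;2;29;27;18m🬂[38;2;32;30;19m[48;2;29;27;18m🬂[38;2;32;30;19m[48;2;29;27;18m🬂[38;2;112;60;129m[48;2;29;27;18m🬨[38;2;162;110;179m[48;2;132;80;149m🬉[38;2;179;127;196m[48;2;145;93;162m🬎[38;2;156;104;173m[48;2;128;76;145m🬄[38;2;109;57;126m[48;2;30;28;18m🬏[38;2;32;30;19m[48;2;29;27;18m🬂[38;2;32;30;19m[48;2;29;27;18m🬂[38;2;32;30;19m[48;2;29;27;18m🬂[0m
[38;2;25;25;16m[48;2;22;23;16m🬎[38;2;25;25;16m[48;2;22;23;16m🬎[38;2;25;25;16m[48;2;22;23;16m🬎[38;2;25;25;16m[48;2;22;23;16m🬎[38;2;104;52;121m[48;2;24;24;16m▐[38;2;110;58;127m[48;2;15;7;17m🬎[38;2;115;63;132m[48;2;15;7;17m🬎[38;2;113;61;130m[48;2;15;7;17m🬂[38;2;106;54;123m[48;2;21;20;16m🬀[38;2;25;25;16m[48;2;22;23;16m🬎[38;2;25;25;16m[48;2;22;23;16m🬎[38;2;25;25;16m[48;2;22;23;16m🬎[0m
[38;2;19;21;14m[48;2;16;19;14m🬎[38;2;19;21;14m[48;2;16;19;14m🬎[38;2;19;21;14m[48;2;16;19;14m🬎[38;2;19;21;14m[48;2;16;19;14m🬎[38;2;19;21;14m[48;2;16;19;14m🬎[38;2;15;7;17m[48;2;16;19;14m🬆[38;2;15;7;17m[48;2;17;20;14m🬂[38;2;15;7;17m[48;2;17;20;14m🬀[38;2;19;21;14m[48;2;16;19;14m🬎[38;2;19;21;14m[48;2;16;19;14m🬎[38;2;19;21;14m[48;2;16;19;14m🬎[38;2;19;21;14m[48;2;16;19;14m🬎[0m
[38;2;14;18;13m[48;2;11;16;12m🬂[38;2;14;18;13m[48;2;11;16;12m🬂[38;2;14;18;13m[48;2;11;16;12m🬂[38;2;14;18;13m[48;2;11;16;12m🬂[38;2;14;18;13m[48;2;11;16;12m🬂[38;2;14;18;13m[48;2;11;16;12m🬂[38;2;14;18;13m[48;2;11;16;12m🬂[38;2;14;18;13m[48;2;11;16;12m🬂[38;2;14;18;13m[48;2;11;16;12m🬂[38;2;14;18;13m[48;2;11;16;12m🬂[38;2;14;18;13m[48;2;11;16;12m🬂[38;2;14;18;13m[48;2;11;16;12m🬂[0m
</frame>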